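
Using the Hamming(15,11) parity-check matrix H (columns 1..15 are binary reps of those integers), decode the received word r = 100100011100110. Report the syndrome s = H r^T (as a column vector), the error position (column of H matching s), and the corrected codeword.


s = (1, 1, 0, 1)^T, error position = 13, corrected codeword c = 100100011100010

Compute s = H r^T mod 2 one row at a time:
  s_1 = 1 + 1 + 1 + 0 + 0 + 1 + 1 + 0 = 5 ≡ 1 (mod 2).
  s_2 = 1 + 0 + 0 + 0 + 0 + 1 + 1 + 0 = 3 ≡ 1 (mod 2).
  s_3 = 0 + 0 + 0 + 0 + 1 + 0 + 1 + 0 = 2 ≡ 0 (mod 2).
  s_4 = 1 + 0 + 0 + 0 + 1 + 0 + 1 + 0 = 3 ≡ 1 (mod 2).
s = (1, 1, 0, 1)^T — this equals column 13 of H (binary 1101), so error is at position 13.
Correct: flip bit 13 of r = 100100011100110 to get c = 100100011100010.


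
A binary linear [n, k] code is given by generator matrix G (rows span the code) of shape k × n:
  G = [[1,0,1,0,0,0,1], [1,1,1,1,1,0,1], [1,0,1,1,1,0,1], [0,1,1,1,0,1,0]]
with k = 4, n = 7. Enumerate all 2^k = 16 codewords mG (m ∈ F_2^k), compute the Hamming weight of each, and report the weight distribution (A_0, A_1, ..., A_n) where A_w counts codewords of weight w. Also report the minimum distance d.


Weight distribution: A_0 = 1, A_1 = 1, A_2 = 1, A_3 = 4, A_4 = 5, A_5 = 3, A_6 = 1. Minimum distance d = 1.

Enumerate all 2^4 = 16 messages m ∈ F_2^4.
For each, compute codeword c = mG in F_2^7, then tally its weight.
  m = 0000 → c = 0000000, weight = 0.
  m = 1000 → c = 1010001, weight = 3.
  m = 0100 → c = 1111101, weight = 6.
  m = 1100 → c = 0101100, weight = 3.
  m = 0010 → c = 1011101, weight = 5.
  m = 1010 → c = 0001100, weight = 2.
  m = 0110 → c = 0100000, weight = 1.
  m = 1110 → c = 1110001, weight = 4.
  m = 0001 → c = 0111010, weight = 4.
  m = 1001 → c = 1101011, weight = 5.
  m = 0101 → c = 1000111, weight = 4.
  m = 1101 → c = 0010110, weight = 3.
  m = 0011 → c = 1100111, weight = 5.
  m = 1011 → c = 0110110, weight = 4.
  m = 0111 → c = 0011010, weight = 3.
  m = 1111 → c = 1001011, weight = 4.
Tally weights:
  weight 0: 1 codewords.
  weight 1: 1 codewords.
  weight 2: 1 codewords.
  weight 3: 4 codewords.
  weight 4: 5 codewords.
  weight 5: 3 codewords.
  weight 6: 1 codewords.
Minimum distance d = smallest w > 0 with A_w > 0 = 1.
Sanity: Σ A_w = 16 = 2^4 = 16 ✓.


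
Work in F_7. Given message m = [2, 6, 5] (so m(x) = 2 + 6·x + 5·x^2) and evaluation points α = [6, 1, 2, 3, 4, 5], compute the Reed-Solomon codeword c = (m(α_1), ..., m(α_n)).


c = [1, 6, 6, 2, 1, 3]

Message polynomial: m(x) = 2 + 6·x + 5·x^2 (mod 7).
For each evaluation point α_i, compute m(α_i) mod 7:
  α_1 = 6: Horner steps 5 → 1 → 1, so m(6) = 1.
  α_2 = 1: Horner steps 5 → 4 → 6, so m(1) = 6.
  α_3 = 2: Horner steps 5 → 2 → 6, so m(2) = 6.
  α_4 = 3: Horner steps 5 → 0 → 2, so m(3) = 2.
  α_5 = 4: Horner steps 5 → 5 → 1, so m(4) = 1.
  α_6 = 5: Horner steps 5 → 3 → 3, so m(5) = 3.
Codeword c = [1, 6, 6, 2, 1, 3] ∈ F_7^6.


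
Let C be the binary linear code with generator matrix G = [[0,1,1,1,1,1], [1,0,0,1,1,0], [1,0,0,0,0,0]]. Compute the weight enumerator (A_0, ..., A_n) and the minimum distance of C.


Weight distribution: A_0 = 1, A_1 = 1, A_2 = 1, A_3 = 2, A_4 = 1, A_5 = 1, A_6 = 1. Minimum distance d = 1.

Enumerate all 2^3 = 8 messages m ∈ F_2^3.
For each, compute codeword c = mG in F_2^6, then tally its weight.
  m = 000 → c = 000000, weight = 0.
  m = 100 → c = 011111, weight = 5.
  m = 010 → c = 100110, weight = 3.
  m = 110 → c = 111001, weight = 4.
  m = 001 → c = 100000, weight = 1.
  m = 101 → c = 111111, weight = 6.
  m = 011 → c = 000110, weight = 2.
  m = 111 → c = 011001, weight = 3.
Tally weights:
  weight 0: 1 codewords.
  weight 1: 1 codewords.
  weight 2: 1 codewords.
  weight 3: 2 codewords.
  weight 4: 1 codewords.
  weight 5: 1 codewords.
  weight 6: 1 codewords.
Minimum distance d = smallest w > 0 with A_w > 0 = 1.
Sanity: Σ A_w = 8 = 2^3 = 8 ✓.


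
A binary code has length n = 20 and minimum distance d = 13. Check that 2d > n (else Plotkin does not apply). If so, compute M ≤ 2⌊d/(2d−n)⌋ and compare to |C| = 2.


Plotkin bound M ≤ 4; given |C| = 2 ≤ bound (satisfied).

Check applicability: 2d = 26, n = 20.
2d − n = 6 > 0, so Plotkin applies.
Compute d/(2d−n) = 13/6 ≈ 2.1667.
⌊d/(2d−n)⌋ = 2.
Plotkin bound: M ≤ 2·2 = 4.
Given |C| = 2, check: satisfied.
This |C| is below the Plotkin bound.


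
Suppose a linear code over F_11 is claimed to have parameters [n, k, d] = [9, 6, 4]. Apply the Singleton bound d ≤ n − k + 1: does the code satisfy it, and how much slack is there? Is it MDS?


Singleton RHS = n − k + 1 = 4, slack = 0, bound satisfied, MDS.

Singleton bound: d ≤ n − k + 1.
Here n = 9, k = 6, so n − k + 1 = 4.
Given d = 4, check d ≤ 4: YES.
Slack = (n − k + 1) − d = 0.
The code is MDS (slack = 0).
Description: the claimed parameters are [9, 6, 4]_11; such a code would be MDS (meets Singleton bound).


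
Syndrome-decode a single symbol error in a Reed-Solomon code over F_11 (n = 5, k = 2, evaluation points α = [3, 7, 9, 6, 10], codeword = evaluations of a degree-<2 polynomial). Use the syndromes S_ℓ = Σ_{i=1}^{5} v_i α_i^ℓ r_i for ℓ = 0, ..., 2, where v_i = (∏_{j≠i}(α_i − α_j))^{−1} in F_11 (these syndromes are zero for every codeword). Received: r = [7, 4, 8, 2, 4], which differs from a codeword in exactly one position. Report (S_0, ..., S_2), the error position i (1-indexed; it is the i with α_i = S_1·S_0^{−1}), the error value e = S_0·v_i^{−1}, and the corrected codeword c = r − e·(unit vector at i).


S = (7, 4, 7), error at position 5, error magnitude e = 5, c = [7, 4, 8, 2, 10].

Step 1: column multipliers v_i = (∏_{j≠i}(α_i − α_j))^{−1} mod 11.
  i = 1 (α = 3): (3−7)(3−9)(3−6)(3−10) = (−4)·(−6)·(−3)·(−7) = 504 ≡ 9, so v_1 = 9^{−1} = 5 (mod 11).
  i = 2 (α = 7): (7−3)(7−9)(7−6)(7−10) = 4·(−2)·1·(−3) = 24 ≡ 2, so v_2 = 2^{−1} = 6 (mod 11).
  i = 3 (α = 9): (9−3)(9−7)(9−6)(9−10) = 6·2·3·(−1) = −36 ≡ 8, so v_3 = 8^{−1} = 7 (mod 11).
  i = 4 (α = 6): (6−3)(6−7)(6−9)(6−10) = 3·(−1)·(−3)·(−4) = −36 ≡ 8, so v_4 = 8^{−1} = 7 (mod 11).
  i = 5 (α = 10): (10−3)(10−7)(10−9)(10−6) = 7·3·1·4 = 84 ≡ 7, so v_5 = 7^{−1} = 8 (mod 11).
  v = [5, 6, 7, 7, 8].
Step 2: syndromes of r = [7, 4, 8, 2, 4] (all sums mod 11).
  S_0 = Σ v_i r_i = 5·7 + 6·4 + 7·8 + 7·2 + 8·4 = 161 ≡ 7.
  S_1 = Σ v_i α_i r_i = 5·3·7 + 6·7·4 + 7·9·8 + 7·6·2 + 8·10·4 = 1181 ≡ 4.
  α_i^2 mod 11 = [9, 5, 4, 3, 1].
  S_2 = Σ v_i α_i^2 r_i = 5·9·7 + 6·5·4 + 7·4·8 + 7·3·2 + 8·1·4 = 733 ≡ 7.
  S = (7, 4, 7) ≠ 0, so r is not a codeword (an error is present).
Step 3: locate the error. For a single error e at position i, S_ℓ = v_i·e·α_i^ℓ, so α_err = S_1/S_0.
  S_0^{−1} = 7^{−1} = 8 (mod 11), so α_err = 4·8 = 32 ≡ 10 = α_5. Error position i = 5.
  Consistency check: S_2/S_1 = 7·3 = 21 ≡ 10 = α_err ✓ (single-error assumption holds).
Step 4: error magnitude e = S_0/v_5 = S_0·∏_{j≠5}(α_5 − α_j) = 7·7 = 49 ≡ 5 (mod 11).
Step 5: correct position 5: c_5 = r_5 − e = 4 − 5 ≡ 10 (mod 11). Hence c = [7, 4, 8, 2, 10].
  Check: interpolating c through the α_i gives m(x) = 1 + 2·x (degree < 2) with m(α_i) = c_i for every i, so c is indeed a codeword.


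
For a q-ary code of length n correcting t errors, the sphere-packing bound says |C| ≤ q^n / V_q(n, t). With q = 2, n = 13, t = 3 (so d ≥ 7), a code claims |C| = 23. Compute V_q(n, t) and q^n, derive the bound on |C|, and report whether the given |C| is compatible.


V_q(n, t) = 378, q^n = 8192, Hamming bound = 21, |C| = 23 > bound (violated).

Step 1: Compute V_q(n, t) = Σ_{j=0}^3 C(n, j) (q−1)^j.
  j = 0: C(13,0)·(1)^0 = 1·1 = 1.
  j = 1: C(13,1)·(1)^1 = 13·1 = 13.
  j = 2: C(13,2)·(1)^2 = 78·1 = 78.
  j = 3: C(13,3)·(1)^3 = 286·1 = 286.
  V_q(n, t) = 1 + 13 + 78 + 286 = 378.
Step 2: q^n = 2^13 = 8192.
Step 3: Hamming bound ⌊q^n / V_q(n,t)⌋ = ⌊8192/378⌋ = 21.
Step 4: Compare |C| = 23 to 21: violated.
The claimed |C| lies above the Hamming bound, so no 2-ary code of length 13 with d ≥ 7 can have 23 codewords.


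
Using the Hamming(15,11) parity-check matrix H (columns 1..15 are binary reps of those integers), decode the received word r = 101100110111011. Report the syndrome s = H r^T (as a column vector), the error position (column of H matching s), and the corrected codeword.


s = (0, 1, 0, 1)^T, error position = 5, corrected codeword c = 101110110111011

Compute s = H r^T mod 2 one row at a time:
  s_1 = 1 + 0 + 1 + 1 + 1 + 0 + 1 + 1 = 6 ≡ 0 (mod 2).
  s_2 = 1 + 0 + 0 + 1 + 1 + 0 + 1 + 1 = 5 ≡ 1 (mod 2).
  s_3 = 0 + 1 + 0 + 1 + 1 + 1 + 1 + 1 = 6 ≡ 0 (mod 2).
  s_4 = 1 + 1 + 0 + 1 + 0 + 1 + 0 + 1 = 5 ≡ 1 (mod 2).
s = (0, 1, 0, 1)^T — this equals column 5 of H (binary 0101), so error is at position 5.
Correct: flip bit 5 of r = 101100110111011 to get c = 101110110111011.


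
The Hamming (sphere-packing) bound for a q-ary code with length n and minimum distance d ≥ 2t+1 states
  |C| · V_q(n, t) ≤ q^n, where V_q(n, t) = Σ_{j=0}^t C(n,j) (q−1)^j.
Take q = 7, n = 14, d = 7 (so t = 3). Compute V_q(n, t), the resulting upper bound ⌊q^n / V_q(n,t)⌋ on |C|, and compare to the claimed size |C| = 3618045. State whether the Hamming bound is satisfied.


V_q(n, t) = 81985, q^n = 678223072849, Hamming bound = 8272526, |C| = 3618045 ≤ bound (satisfied).

Step 1: Compute V_q(n, t) = Σ_{j=0}^3 C(n, j) (q−1)^j.
  j = 0: C(14,0)·(6)^0 = 1·1 = 1.
  j = 1: C(14,1)·(6)^1 = 14·6 = 84.
  j = 2: C(14,2)·(6)^2 = 91·36 = 3276.
  j = 3: C(14,3)·(6)^3 = 364·216 = 78624.
  V_q(n, t) = 1 + 84 + 3276 + 78624 = 81985.
Step 2: q^n = 7^14 = 678223072849.
Step 3: Hamming bound ⌊q^n / V_q(n,t)⌋ = ⌊678223072849/81985⌋ = 8272526.
Step 4: Compare |C| = 3618045 to 8272526: satisfied.
The claimed |C| lies below the Hamming bound.


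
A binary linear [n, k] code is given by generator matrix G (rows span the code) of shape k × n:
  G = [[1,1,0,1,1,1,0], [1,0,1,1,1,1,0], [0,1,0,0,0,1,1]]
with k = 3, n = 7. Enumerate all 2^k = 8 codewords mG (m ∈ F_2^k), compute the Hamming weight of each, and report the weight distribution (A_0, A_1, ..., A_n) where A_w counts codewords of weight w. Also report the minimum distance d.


Weight distribution: A_0 = 1, A_2 = 1, A_3 = 2, A_4 = 1, A_5 = 2, A_6 = 1. Minimum distance d = 2.

Enumerate all 2^3 = 8 messages m ∈ F_2^3.
For each, compute codeword c = mG in F_2^7, then tally its weight.
  m = 000 → c = 0000000, weight = 0.
  m = 100 → c = 1101110, weight = 5.
  m = 010 → c = 1011110, weight = 5.
  m = 110 → c = 0110000, weight = 2.
  m = 001 → c = 0100011, weight = 3.
  m = 101 → c = 1001101, weight = 4.
  m = 011 → c = 1111101, weight = 6.
  m = 111 → c = 0010011, weight = 3.
Tally weights:
  weight 0: 1 codewords.
  weight 2: 1 codewords.
  weight 3: 2 codewords.
  weight 4: 1 codewords.
  weight 5: 2 codewords.
  weight 6: 1 codewords.
Minimum distance d = smallest w > 0 with A_w > 0 = 2.
Sanity: Σ A_w = 8 = 2^3 = 8 ✓.


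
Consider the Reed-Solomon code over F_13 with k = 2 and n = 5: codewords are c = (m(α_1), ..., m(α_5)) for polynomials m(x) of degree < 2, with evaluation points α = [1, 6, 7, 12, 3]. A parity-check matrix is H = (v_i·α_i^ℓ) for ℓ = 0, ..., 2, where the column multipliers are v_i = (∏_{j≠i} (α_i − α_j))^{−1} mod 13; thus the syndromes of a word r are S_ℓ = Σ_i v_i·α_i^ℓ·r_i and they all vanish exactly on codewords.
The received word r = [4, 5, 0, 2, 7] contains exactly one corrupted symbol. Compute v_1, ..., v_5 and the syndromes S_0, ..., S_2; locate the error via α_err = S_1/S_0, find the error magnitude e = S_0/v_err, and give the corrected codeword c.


S = (11, 2, 11), error at position 4, error magnitude e = 1, c = [4, 5, 0, 1, 7].

Step 1: column multipliers v_i = (∏_{j≠i}(α_i − α_j))^{−1} mod 13.
  i = 1 (α = 1): (1−6)(1−7)(1−12)(1−3) = (−5)·(−6)·(−11)·(−2) = 660 ≡ 10, so v_1 = 10^{−1} = 4 (mod 13).
  i = 2 (α = 6): (6−1)(6−7)(6−12)(6−3) = 5·(−1)·(−6)·3 = 90 ≡ 12, so v_2 = 12^{−1} = 12 (mod 13).
  i = 3 (α = 7): (7−1)(7−6)(7−12)(7−3) = 6·1·(−5)·4 = −120 ≡ 10, so v_3 = 10^{−1} = 4 (mod 13).
  i = 4 (α = 12): (12−1)(12−6)(12−7)(12−3) = 11·6·5·9 = 2970 ≡ 6, so v_4 = 6^{−1} = 11 (mod 13).
  i = 5 (α = 3): (3−1)(3−6)(3−7)(3−12) = 2·(−3)·(−4)·(−9) = −216 ≡ 5, so v_5 = 5^{−1} = 8 (mod 13).
  v = [4, 12, 4, 11, 8].
Step 2: syndromes of r = [4, 5, 0, 2, 7] (all sums mod 13).
  S_0 = Σ v_i r_i = 4·4 + 12·5 + 4·0 + 11·2 + 8·7 = 154 ≡ 11.
  S_1 = Σ v_i α_i r_i = 4·1·4 + 12·6·5 + 4·7·0 + 11·12·2 + 8·3·7 = 808 ≡ 2.
  α_i^2 mod 13 = [1, 10, 10, 1, 9].
  S_2 = Σ v_i α_i^2 r_i = 4·1·4 + 12·10·5 + 4·10·0 + 11·1·2 + 8·9·7 = 1142 ≡ 11.
  S = (11, 2, 11) ≠ 0, so r is not a codeword (an error is present).
Step 3: locate the error. For a single error e at position i, S_ℓ = v_i·e·α_i^ℓ, so α_err = S_1/S_0.
  S_0^{−1} = 11^{−1} = 6 (mod 13), so α_err = 2·6 = 12 ≡ 12 = α_4. Error position i = 4.
  Consistency check: S_2/S_1 = 11·7 = 77 ≡ 12 = α_err ✓ (single-error assumption holds).
Step 4: error magnitude e = S_0/v_4 = S_0·∏_{j≠4}(α_4 − α_j) = 11·6 = 66 ≡ 1 (mod 13).
Step 5: correct position 4: c_4 = r_4 − e = 2 − 1 ≡ 1 (mod 13). Hence c = [4, 5, 0, 1, 7].
  Check: interpolating c through the α_i gives m(x) = 9 + 8·x (degree < 2) with m(α_i) = c_i for every i, so c is indeed a codeword.


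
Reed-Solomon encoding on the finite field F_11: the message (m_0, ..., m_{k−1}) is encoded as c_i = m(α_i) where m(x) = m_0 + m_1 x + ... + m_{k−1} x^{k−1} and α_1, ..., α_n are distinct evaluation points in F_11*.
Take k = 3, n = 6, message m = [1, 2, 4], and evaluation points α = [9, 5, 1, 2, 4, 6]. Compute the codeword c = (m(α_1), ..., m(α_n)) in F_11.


c = [2, 1, 7, 10, 7, 3]

Message polynomial: m(x) = 1 + 2·x + 4·x^2 (mod 11).
For each evaluation point α_i, compute m(α_i) mod 11:
  α_1 = 9: Horner steps 4 → 5 → 2, so m(9) = 2.
  α_2 = 5: Horner steps 4 → 0 → 1, so m(5) = 1.
  α_3 = 1: Horner steps 4 → 6 → 7, so m(1) = 7.
  α_4 = 2: Horner steps 4 → 10 → 10, so m(2) = 10.
  α_5 = 4: Horner steps 4 → 7 → 7, so m(4) = 7.
  α_6 = 6: Horner steps 4 → 4 → 3, so m(6) = 3.
Codeword c = [2, 1, 7, 10, 7, 3] ∈ F_11^6.


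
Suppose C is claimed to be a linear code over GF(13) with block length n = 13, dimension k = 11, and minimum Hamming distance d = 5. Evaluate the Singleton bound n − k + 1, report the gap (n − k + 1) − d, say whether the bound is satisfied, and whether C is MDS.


Singleton RHS = n − k + 1 = 3, slack = -2, bound violated (no such code; not MDS).

Singleton bound: d ≤ n − k + 1.
Here n = 13, k = 11, so n − k + 1 = 3.
Given d = 5, check d ≤ 3: NO.
Slack = (n − k + 1) − d = -2.
The slack is negative: d = 5 exceeds n − k + 1 = 3 by 2, so the Singleton bound is violated and no linear [13, 11, 5]_13 code can exist. In particular it is not MDS (MDS requires d = n − k + 1 exactly).
Description: the claimed parameters are [13, 11, 5]_13; such a code would be impossible (violates the Singleton bound).


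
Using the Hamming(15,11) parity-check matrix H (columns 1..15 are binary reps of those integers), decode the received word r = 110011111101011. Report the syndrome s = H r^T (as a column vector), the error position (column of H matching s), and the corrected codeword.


s = (0, 0, 0, 1)^T, error position = 1, corrected codeword c = 010011111101011

Compute s = H r^T mod 2 one row at a time:
  s_1 = 1 + 1 + 1 + 0 + 1 + 0 + 1 + 1 = 6 ≡ 0 (mod 2).
  s_2 = 0 + 1 + 1 + 1 + 1 + 0 + 1 + 1 = 6 ≡ 0 (mod 2).
  s_3 = 1 + 0 + 1 + 1 + 1 + 0 + 1 + 1 = 6 ≡ 0 (mod 2).
  s_4 = 1 + 0 + 1 + 1 + 1 + 0 + 0 + 1 = 5 ≡ 1 (mod 2).
s = (0, 0, 0, 1)^T — this equals column 1 of H (binary 0001), so error is at position 1.
Correct: flip bit 1 of r = 110011111101011 to get c = 010011111101011.


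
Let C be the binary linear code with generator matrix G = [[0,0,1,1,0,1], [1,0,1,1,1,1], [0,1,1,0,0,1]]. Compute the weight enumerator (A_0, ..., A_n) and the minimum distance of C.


Weight distribution: A_0 = 1, A_2 = 2, A_3 = 2, A_4 = 1, A_5 = 2. Minimum distance d = 2.

Enumerate all 2^3 = 8 messages m ∈ F_2^3.
For each, compute codeword c = mG in F_2^6, then tally its weight.
  m = 000 → c = 000000, weight = 0.
  m = 100 → c = 001101, weight = 3.
  m = 010 → c = 101111, weight = 5.
  m = 110 → c = 100010, weight = 2.
  m = 001 → c = 011001, weight = 3.
  m = 101 → c = 010100, weight = 2.
  m = 011 → c = 110110, weight = 4.
  m = 111 → c = 111011, weight = 5.
Tally weights:
  weight 0: 1 codewords.
  weight 2: 2 codewords.
  weight 3: 2 codewords.
  weight 4: 1 codewords.
  weight 5: 2 codewords.
Minimum distance d = smallest w > 0 with A_w > 0 = 2.
Sanity: Σ A_w = 8 = 2^3 = 8 ✓.


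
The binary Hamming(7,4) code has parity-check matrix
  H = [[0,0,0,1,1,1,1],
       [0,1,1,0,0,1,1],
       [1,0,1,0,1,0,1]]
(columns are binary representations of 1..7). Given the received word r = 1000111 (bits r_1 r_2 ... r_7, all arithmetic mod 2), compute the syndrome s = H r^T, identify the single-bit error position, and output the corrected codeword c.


s = (1, 0, 1)^T, error position = 5, corrected codeword c = 1000011

Compute s = H r^T mod 2 one row at a time:
  s_1 = 0 + 1 + 1 + 1 = 3 ≡ 1 (mod 2).
  s_2 = 0 + 0 + 1 + 1 = 2 ≡ 0 (mod 2).
  s_3 = 1 + 0 + 1 + 1 = 3 ≡ 1 (mod 2).
s = (1, 0, 1)^T — this equals column 5 of H (binary 101), so error is at position 5.
Correct: flip bit 5 of r = 1000111 to get c = 1000011.


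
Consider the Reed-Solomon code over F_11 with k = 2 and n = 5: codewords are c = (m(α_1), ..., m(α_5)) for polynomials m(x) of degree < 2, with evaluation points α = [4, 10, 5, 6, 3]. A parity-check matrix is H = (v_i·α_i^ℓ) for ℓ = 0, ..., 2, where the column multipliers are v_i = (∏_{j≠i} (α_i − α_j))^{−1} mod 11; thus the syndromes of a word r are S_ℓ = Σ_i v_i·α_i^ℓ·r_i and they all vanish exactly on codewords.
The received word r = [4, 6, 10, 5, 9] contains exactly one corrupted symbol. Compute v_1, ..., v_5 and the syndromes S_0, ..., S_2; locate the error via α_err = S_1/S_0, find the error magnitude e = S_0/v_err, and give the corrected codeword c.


S = (8, 3, 8), error at position 2, error magnitude e = 10, c = [4, 7, 10, 5, 9].

Step 1: column multipliers v_i = (∏_{j≠i}(α_i − α_j))^{−1} mod 11.
  i = 1 (α = 4): (4−10)(4−5)(4−6)(4−3) = (−6)·(−1)·(−2)·1 = −12 ≡ 10, so v_1 = 10^{−1} = 10 (mod 11).
  i = 2 (α = 10): (10−4)(10−5)(10−6)(10−3) = 6·5·4·7 = 840 ≡ 4, so v_2 = 4^{−1} = 3 (mod 11).
  i = 3 (α = 5): (5−4)(5−10)(5−6)(5−3) = 1·(−5)·(−1)·2 = 10 ≡ 10, so v_3 = 10^{−1} = 10 (mod 11).
  i = 4 (α = 6): (6−4)(6−10)(6−5)(6−3) = 2·(−4)·1·3 = −24 ≡ 9, so v_4 = 9^{−1} = 5 (mod 11).
  i = 5 (α = 3): (3−4)(3−10)(3−5)(3−6) = (−1)·(−7)·(−2)·(−3) = 42 ≡ 9, so v_5 = 9^{−1} = 5 (mod 11).
  v = [10, 3, 10, 5, 5].
Step 2: syndromes of r = [4, 6, 10, 5, 9] (all sums mod 11).
  S_0 = Σ v_i r_i = 10·4 + 3·6 + 10·10 + 5·5 + 5·9 = 228 ≡ 8.
  S_1 = Σ v_i α_i r_i = 10·4·4 + 3·10·6 + 10·5·10 + 5·6·5 + 5·3·9 = 1125 ≡ 3.
  α_i^2 mod 11 = [5, 1, 3, 3, 9].
  S_2 = Σ v_i α_i^2 r_i = 10·5·4 + 3·1·6 + 10·3·10 + 5·3·5 + 5·9·9 = 998 ≡ 8.
  S = (8, 3, 8) ≠ 0, so r is not a codeword (an error is present).
Step 3: locate the error. For a single error e at position i, S_ℓ = v_i·e·α_i^ℓ, so α_err = S_1/S_0.
  S_0^{−1} = 8^{−1} = 7 (mod 11), so α_err = 3·7 = 21 ≡ 10 = α_2. Error position i = 2.
  Consistency check: S_2/S_1 = 8·4 = 32 ≡ 10 = α_err ✓ (single-error assumption holds).
Step 4: error magnitude e = S_0/v_2 = S_0·∏_{j≠2}(α_2 − α_j) = 8·4 = 32 ≡ 10 (mod 11).
Step 5: correct position 2: c_2 = r_2 − e = 6 − 10 ≡ 7 (mod 11). Hence c = [4, 7, 10, 5, 9].
  Check: interpolating c through the α_i gives m(x) = 2 + 6·x (degree < 2) with m(α_i) = c_i for every i, so c is indeed a codeword.


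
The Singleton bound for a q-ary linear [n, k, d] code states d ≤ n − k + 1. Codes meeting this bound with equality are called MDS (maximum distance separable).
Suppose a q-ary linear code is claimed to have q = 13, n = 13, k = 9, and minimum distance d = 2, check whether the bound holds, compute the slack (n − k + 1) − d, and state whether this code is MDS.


Singleton RHS = n − k + 1 = 5, slack = 3, bound satisfied, not MDS.

Singleton bound: d ≤ n − k + 1.
Here n = 13, k = 9, so n − k + 1 = 5.
Given d = 2, check d ≤ 5: YES.
Slack = (n − k + 1) − d = 3.
The code is NOT MDS (slack = 3 > 0).
Description: the claimed parameters are [13, 9, 2]_13; such a code would be non-MDS.


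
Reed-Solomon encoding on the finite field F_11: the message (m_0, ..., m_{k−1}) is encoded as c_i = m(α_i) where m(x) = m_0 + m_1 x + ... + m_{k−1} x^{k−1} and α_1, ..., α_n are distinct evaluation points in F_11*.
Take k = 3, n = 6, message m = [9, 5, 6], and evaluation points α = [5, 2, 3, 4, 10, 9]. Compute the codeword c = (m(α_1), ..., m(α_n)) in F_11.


c = [8, 10, 1, 4, 10, 1]

Message polynomial: m(x) = 9 + 5·x + 6·x^2 (mod 11).
For each evaluation point α_i, compute m(α_i) mod 11:
  α_1 = 5: Horner steps 6 → 2 → 8, so m(5) = 8.
  α_2 = 2: Horner steps 6 → 6 → 10, so m(2) = 10.
  α_3 = 3: Horner steps 6 → 1 → 1, so m(3) = 1.
  α_4 = 4: Horner steps 6 → 7 → 4, so m(4) = 4.
  α_5 = 10: Horner steps 6 → 10 → 10, so m(10) = 10.
  α_6 = 9: Horner steps 6 → 4 → 1, so m(9) = 1.
Codeword c = [8, 10, 1, 4, 10, 1] ∈ F_11^6.


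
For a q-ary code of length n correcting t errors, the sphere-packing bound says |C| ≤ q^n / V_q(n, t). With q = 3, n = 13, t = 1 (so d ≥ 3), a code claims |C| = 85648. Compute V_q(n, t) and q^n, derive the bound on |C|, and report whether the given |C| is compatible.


V_q(n, t) = 27, q^n = 1594323, Hamming bound = 59049, |C| = 85648 > bound (violated).

Step 1: Compute V_q(n, t) = Σ_{j=0}^1 C(n, j) (q−1)^j.
  j = 0: C(13,0)·(2)^0 = 1·1 = 1.
  j = 1: C(13,1)·(2)^1 = 13·2 = 26.
  V_q(n, t) = 1 + 26 = 27.
Step 2: q^n = 3^13 = 1594323.
Step 3: Hamming bound ⌊q^n / V_q(n,t)⌋ = ⌊1594323/27⌋ = 59049.
Step 4: Compare |C| = 85648 to 59049: violated.
The claimed |C| lies above the Hamming bound, so no 3-ary code of length 13 with d ≥ 3 can have 85648 codewords.


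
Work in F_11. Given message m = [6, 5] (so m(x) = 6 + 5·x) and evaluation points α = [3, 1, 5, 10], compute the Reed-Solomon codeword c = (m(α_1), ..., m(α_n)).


c = [10, 0, 9, 1]

Message polynomial: m(x) = 6 + 5·x (mod 11).
For each evaluation point α_i, compute m(α_i) mod 11:
  α_1 = 3: Horner steps 5 → 10, so m(3) = 10.
  α_2 = 1: Horner steps 5 → 0, so m(1) = 0.
  α_3 = 5: Horner steps 5 → 9, so m(5) = 9.
  α_4 = 10: Horner steps 5 → 1, so m(10) = 1.
Codeword c = [10, 0, 9, 1] ∈ F_11^4.


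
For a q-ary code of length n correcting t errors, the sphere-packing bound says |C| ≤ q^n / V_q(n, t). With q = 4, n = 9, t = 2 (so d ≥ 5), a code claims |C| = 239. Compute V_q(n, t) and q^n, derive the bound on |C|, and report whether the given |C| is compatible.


V_q(n, t) = 352, q^n = 262144, Hamming bound = 744, |C| = 239 ≤ bound (satisfied).

Step 1: Compute V_q(n, t) = Σ_{j=0}^2 C(n, j) (q−1)^j.
  j = 0: C(9,0)·(3)^0 = 1·1 = 1.
  j = 1: C(9,1)·(3)^1 = 9·3 = 27.
  j = 2: C(9,2)·(3)^2 = 36·9 = 324.
  V_q(n, t) = 1 + 27 + 324 = 352.
Step 2: q^n = 4^9 = 262144.
Step 3: Hamming bound ⌊q^n / V_q(n,t)⌋ = ⌊262144/352⌋ = 744.
Step 4: Compare |C| = 239 to 744: satisfied.
The claimed |C| lies below the Hamming bound.


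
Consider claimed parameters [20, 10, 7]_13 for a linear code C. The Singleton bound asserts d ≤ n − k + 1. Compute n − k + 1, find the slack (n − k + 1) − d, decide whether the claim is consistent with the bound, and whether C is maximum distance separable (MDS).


Singleton RHS = n − k + 1 = 11, slack = 4, bound satisfied, not MDS.

Singleton bound: d ≤ n − k + 1.
Here n = 20, k = 10, so n − k + 1 = 11.
Given d = 7, check d ≤ 11: YES.
Slack = (n − k + 1) − d = 4.
The code is NOT MDS (slack = 4 > 0).
Description: the claimed parameters are [20, 10, 7]_13; such a code would be non-MDS.


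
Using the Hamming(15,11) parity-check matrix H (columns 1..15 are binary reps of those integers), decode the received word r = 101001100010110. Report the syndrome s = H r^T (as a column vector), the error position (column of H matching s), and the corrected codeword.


s = (1, 0, 1, 1)^T, error position = 11, corrected codeword c = 101001100000110

Compute s = H r^T mod 2 one row at a time:
  s_1 = 0 + 0 + 0 + 1 + 0 + 1 + 1 + 0 = 3 ≡ 1 (mod 2).
  s_2 = 0 + 0 + 1 + 1 + 0 + 1 + 1 + 0 = 4 ≡ 0 (mod 2).
  s_3 = 0 + 1 + 1 + 1 + 0 + 1 + 1 + 0 = 5 ≡ 1 (mod 2).
  s_4 = 1 + 1 + 0 + 1 + 0 + 1 + 1 + 0 = 5 ≡ 1 (mod 2).
s = (1, 0, 1, 1)^T — this equals column 11 of H (binary 1011), so error is at position 11.
Correct: flip bit 11 of r = 101001100010110 to get c = 101001100000110.


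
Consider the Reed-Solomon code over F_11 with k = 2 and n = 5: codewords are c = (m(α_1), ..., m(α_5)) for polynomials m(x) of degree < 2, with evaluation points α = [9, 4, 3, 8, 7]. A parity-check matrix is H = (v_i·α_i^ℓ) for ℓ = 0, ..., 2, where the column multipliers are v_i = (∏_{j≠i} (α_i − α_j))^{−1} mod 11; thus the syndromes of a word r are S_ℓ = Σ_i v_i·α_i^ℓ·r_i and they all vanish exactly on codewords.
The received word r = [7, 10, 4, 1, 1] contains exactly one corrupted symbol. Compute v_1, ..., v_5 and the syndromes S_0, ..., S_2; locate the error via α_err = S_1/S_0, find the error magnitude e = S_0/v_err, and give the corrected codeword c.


S = (3, 10, 4), error at position 5, error magnitude e = 6, c = [7, 10, 4, 1, 6].

Step 1: column multipliers v_i = (∏_{j≠i}(α_i − α_j))^{−1} mod 11.
  i = 1 (α = 9): (9−4)(9−3)(9−8)(9−7) = 5·6·1·2 = 60 ≡ 5, so v_1 = 5^{−1} = 9 (mod 11).
  i = 2 (α = 4): (4−9)(4−3)(4−8)(4−7) = (−5)·1·(−4)·(−3) = −60 ≡ 6, so v_2 = 6^{−1} = 2 (mod 11).
  i = 3 (α = 3): (3−9)(3−4)(3−8)(3−7) = (−6)·(−1)·(−5)·(−4) = 120 ≡ 10, so v_3 = 10^{−1} = 10 (mod 11).
  i = 4 (α = 8): (8−9)(8−4)(8−3)(8−7) = (−1)·4·5·1 = −20 ≡ 2, so v_4 = 2^{−1} = 6 (mod 11).
  i = 5 (α = 7): (7−9)(7−4)(7−3)(7−8) = (−2)·3·4·(−1) = 24 ≡ 2, so v_5 = 2^{−1} = 6 (mod 11).
  v = [9, 2, 10, 6, 6].
Step 2: syndromes of r = [7, 10, 4, 1, 1] (all sums mod 11).
  S_0 = Σ v_i r_i = 9·7 + 2·10 + 10·4 + 6·1 + 6·1 = 135 ≡ 3.
  S_1 = Σ v_i α_i r_i = 9·9·7 + 2·4·10 + 10·3·4 + 6·8·1 + 6·7·1 = 857 ≡ 10.
  α_i^2 mod 11 = [4, 5, 9, 9, 5].
  S_2 = Σ v_i α_i^2 r_i = 9·4·7 + 2·5·10 + 10·9·4 + 6·9·1 + 6·5·1 = 796 ≡ 4.
  S = (3, 10, 4) ≠ 0, so r is not a codeword (an error is present).
Step 3: locate the error. For a single error e at position i, S_ℓ = v_i·e·α_i^ℓ, so α_err = S_1/S_0.
  S_0^{−1} = 3^{−1} = 4 (mod 11), so α_err = 10·4 = 40 ≡ 7 = α_5. Error position i = 5.
  Consistency check: S_2/S_1 = 4·10 = 40 ≡ 7 = α_err ✓ (single-error assumption holds).
Step 4: error magnitude e = S_0/v_5 = S_0·∏_{j≠5}(α_5 − α_j) = 3·2 = 6 ≡ 6 (mod 11).
Step 5: correct position 5: c_5 = r_5 − e = 1 − 6 ≡ 6 (mod 11). Hence c = [7, 10, 4, 1, 6].
  Check: interpolating c through the α_i gives m(x) = 8 + 6·x (degree < 2) with m(α_i) = c_i for every i, so c is indeed a codeword.


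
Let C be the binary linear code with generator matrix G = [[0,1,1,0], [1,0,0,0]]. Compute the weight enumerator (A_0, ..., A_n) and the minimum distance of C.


Weight distribution: A_0 = 1, A_1 = 1, A_2 = 1, A_3 = 1. Minimum distance d = 1.

Enumerate all 2^2 = 4 messages m ∈ F_2^2.
For each, compute codeword c = mG in F_2^4, then tally its weight.
  m = 00 → c = 0000, weight = 0.
  m = 10 → c = 0110, weight = 2.
  m = 01 → c = 1000, weight = 1.
  m = 11 → c = 1110, weight = 3.
Tally weights:
  weight 0: 1 codewords.
  weight 1: 1 codewords.
  weight 2: 1 codewords.
  weight 3: 1 codewords.
Minimum distance d = smallest w > 0 with A_w > 0 = 1.
Sanity: Σ A_w = 4 = 2^2 = 4 ✓.


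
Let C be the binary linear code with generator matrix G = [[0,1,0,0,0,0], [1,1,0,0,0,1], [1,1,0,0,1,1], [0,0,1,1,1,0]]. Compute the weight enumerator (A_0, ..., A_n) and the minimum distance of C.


Weight distribution: A_0 = 1, A_1 = 2, A_2 = 3, A_3 = 4, A_4 = 3, A_5 = 2, A_6 = 1. Minimum distance d = 1.

Enumerate all 2^4 = 16 messages m ∈ F_2^4.
For each, compute codeword c = mG in F_2^6, then tally its weight.
  m = 0000 → c = 000000, weight = 0.
  m = 1000 → c = 010000, weight = 1.
  m = 0100 → c = 110001, weight = 3.
  m = 1100 → c = 100001, weight = 2.
  m = 0010 → c = 110011, weight = 4.
  m = 1010 → c = 100011, weight = 3.
  m = 0110 → c = 000010, weight = 1.
  m = 1110 → c = 010010, weight = 2.
  m = 0001 → c = 001110, weight = 3.
  m = 1001 → c = 011110, weight = 4.
  m = 0101 → c = 111111, weight = 6.
  m = 1101 → c = 101111, weight = 5.
  m = 0011 → c = 111101, weight = 5.
  m = 1011 → c = 101101, weight = 4.
  m = 0111 → c = 001100, weight = 2.
  m = 1111 → c = 011100, weight = 3.
Tally weights:
  weight 0: 1 codewords.
  weight 1: 2 codewords.
  weight 2: 3 codewords.
  weight 3: 4 codewords.
  weight 4: 3 codewords.
  weight 5: 2 codewords.
  weight 6: 1 codewords.
Minimum distance d = smallest w > 0 with A_w > 0 = 1.
Sanity: Σ A_w = 16 = 2^4 = 16 ✓.


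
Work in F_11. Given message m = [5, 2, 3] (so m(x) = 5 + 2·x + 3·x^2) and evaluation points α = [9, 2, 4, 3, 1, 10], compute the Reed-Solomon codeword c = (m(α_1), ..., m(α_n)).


c = [2, 10, 6, 5, 10, 6]

Message polynomial: m(x) = 5 + 2·x + 3·x^2 (mod 11).
For each evaluation point α_i, compute m(α_i) mod 11:
  α_1 = 9: Horner steps 3 → 7 → 2, so m(9) = 2.
  α_2 = 2: Horner steps 3 → 8 → 10, so m(2) = 10.
  α_3 = 4: Horner steps 3 → 3 → 6, so m(4) = 6.
  α_4 = 3: Horner steps 3 → 0 → 5, so m(3) = 5.
  α_5 = 1: Horner steps 3 → 5 → 10, so m(1) = 10.
  α_6 = 10: Horner steps 3 → 10 → 6, so m(10) = 6.
Codeword c = [2, 10, 6, 5, 10, 6] ∈ F_11^6.


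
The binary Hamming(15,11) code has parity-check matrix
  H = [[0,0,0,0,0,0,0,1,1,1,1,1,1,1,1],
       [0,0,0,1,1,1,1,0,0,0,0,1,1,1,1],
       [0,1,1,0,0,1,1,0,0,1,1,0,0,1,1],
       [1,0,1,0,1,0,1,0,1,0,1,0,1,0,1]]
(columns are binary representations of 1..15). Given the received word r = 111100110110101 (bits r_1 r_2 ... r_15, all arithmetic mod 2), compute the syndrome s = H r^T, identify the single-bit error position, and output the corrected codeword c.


s = (1, 0, 0, 0)^T, error position = 8, corrected codeword c = 111100100110101

Compute s = H r^T mod 2 one row at a time:
  s_1 = 1 + 0 + 1 + 1 + 0 + 1 + 0 + 1 = 5 ≡ 1 (mod 2).
  s_2 = 1 + 0 + 0 + 1 + 0 + 1 + 0 + 1 = 4 ≡ 0 (mod 2).
  s_3 = 1 + 1 + 0 + 1 + 1 + 1 + 0 + 1 = 6 ≡ 0 (mod 2).
  s_4 = 1 + 1 + 0 + 1 + 0 + 1 + 1 + 1 = 6 ≡ 0 (mod 2).
s = (1, 0, 0, 0)^T — this equals column 8 of H (binary 1000), so error is at position 8.
Correct: flip bit 8 of r = 111100110110101 to get c = 111100100110101.


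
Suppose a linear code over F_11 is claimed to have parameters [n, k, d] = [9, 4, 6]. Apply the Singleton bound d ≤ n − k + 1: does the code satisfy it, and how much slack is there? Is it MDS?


Singleton RHS = n − k + 1 = 6, slack = 0, bound satisfied, MDS.

Singleton bound: d ≤ n − k + 1.
Here n = 9, k = 4, so n − k + 1 = 6.
Given d = 6, check d ≤ 6: YES.
Slack = (n − k + 1) − d = 0.
The code is MDS (slack = 0).
Description: the claimed parameters are [9, 4, 6]_11; such a code would be MDS (meets Singleton bound).


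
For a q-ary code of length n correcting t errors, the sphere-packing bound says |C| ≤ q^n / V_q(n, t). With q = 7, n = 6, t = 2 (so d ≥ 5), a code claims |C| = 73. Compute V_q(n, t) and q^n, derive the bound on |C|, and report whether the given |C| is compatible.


V_q(n, t) = 577, q^n = 117649, Hamming bound = 203, |C| = 73 ≤ bound (satisfied).

Step 1: Compute V_q(n, t) = Σ_{j=0}^2 C(n, j) (q−1)^j.
  j = 0: C(6,0)·(6)^0 = 1·1 = 1.
  j = 1: C(6,1)·(6)^1 = 6·6 = 36.
  j = 2: C(6,2)·(6)^2 = 15·36 = 540.
  V_q(n, t) = 1 + 36 + 540 = 577.
Step 2: q^n = 7^6 = 117649.
Step 3: Hamming bound ⌊q^n / V_q(n,t)⌋ = ⌊117649/577⌋ = 203.
Step 4: Compare |C| = 73 to 203: satisfied.
The claimed |C| lies below the Hamming bound.


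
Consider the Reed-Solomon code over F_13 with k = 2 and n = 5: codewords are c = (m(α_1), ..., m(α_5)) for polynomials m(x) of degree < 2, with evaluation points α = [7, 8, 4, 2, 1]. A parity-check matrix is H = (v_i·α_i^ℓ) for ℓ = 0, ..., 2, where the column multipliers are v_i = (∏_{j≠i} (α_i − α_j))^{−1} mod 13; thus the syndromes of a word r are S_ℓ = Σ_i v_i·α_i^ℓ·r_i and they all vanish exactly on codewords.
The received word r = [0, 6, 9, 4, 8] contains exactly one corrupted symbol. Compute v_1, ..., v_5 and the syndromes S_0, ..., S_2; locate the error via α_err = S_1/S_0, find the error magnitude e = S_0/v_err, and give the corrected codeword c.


S = (3, 8, 4), error at position 1, error magnitude e = 3, c = [10, 6, 9, 4, 8].

Step 1: column multipliers v_i = (∏_{j≠i}(α_i − α_j))^{−1} mod 13.
  i = 1 (α = 7): (7−8)(7−4)(7−2)(7−1) = (−1)·3·5·6 = −90 ≡ 1, so v_1 = 1^{−1} = 1 (mod 13).
  i = 2 (α = 8): (8−7)(8−4)(8−2)(8−1) = 1·4·6·7 = 168 ≡ 12, so v_2 = 12^{−1} = 12 (mod 13).
  i = 3 (α = 4): (4−7)(4−8)(4−2)(4−1) = (−3)·(−4)·2·3 = 72 ≡ 7, so v_3 = 7^{−1} = 2 (mod 13).
  i = 4 (α = 2): (2−7)(2−8)(2−4)(2−1) = (−5)·(−6)·(−2)·1 = −60 ≡ 5, so v_4 = 5^{−1} = 8 (mod 13).
  i = 5 (α = 1): (1−7)(1−8)(1−4)(1−2) = (−6)·(−7)·(−3)·(−1) = 126 ≡ 9, so v_5 = 9^{−1} = 3 (mod 13).
  v = [1, 12, 2, 8, 3].
Step 2: syndromes of r = [0, 6, 9, 4, 8] (all sums mod 13).
  S_0 = Σ v_i r_i = 1·0 + 12·6 + 2·9 + 8·4 + 3·8 = 146 ≡ 3.
  S_1 = Σ v_i α_i r_i = 1·7·0 + 12·8·6 + 2·4·9 + 8·2·4 + 3·1·8 = 736 ≡ 8.
  α_i^2 mod 13 = [10, 12, 3, 4, 1].
  S_2 = Σ v_i α_i^2 r_i = 1·10·0 + 12·12·6 + 2·3·9 + 8·4·4 + 3·1·8 = 1070 ≡ 4.
  S = (3, 8, 4) ≠ 0, so r is not a codeword (an error is present).
Step 3: locate the error. For a single error e at position i, S_ℓ = v_i·e·α_i^ℓ, so α_err = S_1/S_0.
  S_0^{−1} = 3^{−1} = 9 (mod 13), so α_err = 8·9 = 72 ≡ 7 = α_1. Error position i = 1.
  Consistency check: S_2/S_1 = 4·5 = 20 ≡ 7 = α_err ✓ (single-error assumption holds).
Step 4: error magnitude e = S_0/v_1 = S_0·∏_{j≠1}(α_1 − α_j) = 3·1 = 3 ≡ 3 (mod 13).
Step 5: correct position 1: c_1 = r_1 − e = 0 − 3 ≡ 10 (mod 13). Hence c = [10, 6, 9, 4, 8].
  Check: interpolating c through the α_i gives m(x) = 12 + 9·x (degree < 2) with m(α_i) = c_i for every i, so c is indeed a codeword.


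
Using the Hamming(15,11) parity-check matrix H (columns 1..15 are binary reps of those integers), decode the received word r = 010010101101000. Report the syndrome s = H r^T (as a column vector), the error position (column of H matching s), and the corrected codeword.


s = (1, 1, 1, 1)^T, error position = 15, corrected codeword c = 010010101101001

Compute s = H r^T mod 2 one row at a time:
  s_1 = 0 + 1 + 1 + 0 + 1 + 0 + 0 + 0 = 3 ≡ 1 (mod 2).
  s_2 = 0 + 1 + 0 + 1 + 1 + 0 + 0 + 0 = 3 ≡ 1 (mod 2).
  s_3 = 1 + 0 + 0 + 1 + 1 + 0 + 0 + 0 = 3 ≡ 1 (mod 2).
  s_4 = 0 + 0 + 1 + 1 + 1 + 0 + 0 + 0 = 3 ≡ 1 (mod 2).
s = (1, 1, 1, 1)^T — this equals column 15 of H (binary 1111), so error is at position 15.
Correct: flip bit 15 of r = 010010101101000 to get c = 010010101101001.


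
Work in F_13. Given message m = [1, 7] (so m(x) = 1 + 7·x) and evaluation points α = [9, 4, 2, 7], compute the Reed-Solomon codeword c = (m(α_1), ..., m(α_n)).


c = [12, 3, 2, 11]

Message polynomial: m(x) = 1 + 7·x (mod 13).
For each evaluation point α_i, compute m(α_i) mod 13:
  α_1 = 9: Horner steps 7 → 12, so m(9) = 12.
  α_2 = 4: Horner steps 7 → 3, so m(4) = 3.
  α_3 = 2: Horner steps 7 → 2, so m(2) = 2.
  α_4 = 7: Horner steps 7 → 11, so m(7) = 11.
Codeword c = [12, 3, 2, 11] ∈ F_13^4.


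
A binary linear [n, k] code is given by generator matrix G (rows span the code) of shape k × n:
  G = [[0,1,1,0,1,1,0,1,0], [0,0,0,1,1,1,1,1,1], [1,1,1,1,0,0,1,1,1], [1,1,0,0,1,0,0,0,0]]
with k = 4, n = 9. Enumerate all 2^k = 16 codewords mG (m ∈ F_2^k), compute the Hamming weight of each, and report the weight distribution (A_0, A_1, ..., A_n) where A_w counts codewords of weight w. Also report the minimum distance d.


Weight distribution: A_0 = 1, A_2 = 2, A_3 = 2, A_4 = 1, A_5 = 4, A_6 = 4, A_7 = 2. Minimum distance d = 2.

Enumerate all 2^4 = 16 messages m ∈ F_2^4.
For each, compute codeword c = mG in F_2^9, then tally its weight.
  m = 0000 → c = 000000000, weight = 0.
  m = 1000 → c = 011011010, weight = 5.
  m = 0100 → c = 000111111, weight = 6.
  m = 1100 → c = 011100101, weight = 5.
  m = 0010 → c = 111100111, weight = 7.
  m = 1010 → c = 100111101, weight = 6.
  m = 0110 → c = 111011000, weight = 5.
  m = 1110 → c = 100000010, weight = 2.
  m = 0001 → c = 110010000, weight = 3.
  m = 1001 → c = 101001010, weight = 4.
  m = 0101 → c = 110101111, weight = 7.
  m = 1101 → c = 101110101, weight = 6.
  m = 0011 → c = 001110111, weight = 6.
  m = 1011 → c = 010101101, weight = 5.
  m = 0111 → c = 001001000, weight = 2.
  m = 1111 → c = 010010010, weight = 3.
Tally weights:
  weight 0: 1 codewords.
  weight 2: 2 codewords.
  weight 3: 2 codewords.
  weight 4: 1 codewords.
  weight 5: 4 codewords.
  weight 6: 4 codewords.
  weight 7: 2 codewords.
Minimum distance d = smallest w > 0 with A_w > 0 = 2.
Sanity: Σ A_w = 16 = 2^4 = 16 ✓.


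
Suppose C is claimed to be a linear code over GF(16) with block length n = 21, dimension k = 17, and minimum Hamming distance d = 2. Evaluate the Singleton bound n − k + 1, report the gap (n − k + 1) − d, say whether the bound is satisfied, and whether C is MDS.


Singleton RHS = n − k + 1 = 5, slack = 3, bound satisfied, not MDS.

Singleton bound: d ≤ n − k + 1.
Here n = 21, k = 17, so n − k + 1 = 5.
Given d = 2, check d ≤ 5: YES.
Slack = (n − k + 1) − d = 3.
The code is NOT MDS (slack = 3 > 0).
Description: the claimed parameters are [21, 17, 2]_16; such a code would be non-MDS.


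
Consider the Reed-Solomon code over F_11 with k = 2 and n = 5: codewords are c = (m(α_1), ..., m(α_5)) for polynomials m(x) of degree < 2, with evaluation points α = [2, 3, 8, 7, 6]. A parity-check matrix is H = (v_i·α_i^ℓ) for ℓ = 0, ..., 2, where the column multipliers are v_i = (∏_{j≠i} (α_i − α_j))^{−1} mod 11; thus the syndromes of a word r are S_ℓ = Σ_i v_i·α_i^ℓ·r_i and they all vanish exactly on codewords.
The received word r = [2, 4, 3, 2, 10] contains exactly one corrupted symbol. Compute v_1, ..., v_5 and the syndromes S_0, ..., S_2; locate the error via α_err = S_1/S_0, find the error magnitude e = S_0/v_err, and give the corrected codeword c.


S = (6, 9, 8), error at position 4, error magnitude e = 1, c = [2, 4, 3, 1, 10].

Step 1: column multipliers v_i = (∏_{j≠i}(α_i − α_j))^{−1} mod 11.
  i = 1 (α = 2): (2−3)(2−8)(2−7)(2−6) = (−1)·(−6)·(−5)·(−4) = 120 ≡ 10, so v_1 = 10^{−1} = 10 (mod 11).
  i = 2 (α = 3): (3−2)(3−8)(3−7)(3−6) = 1·(−5)·(−4)·(−3) = −60 ≡ 6, so v_2 = 6^{−1} = 2 (mod 11).
  i = 3 (α = 8): (8−2)(8−3)(8−7)(8−6) = 6·5·1·2 = 60 ≡ 5, so v_3 = 5^{−1} = 9 (mod 11).
  i = 4 (α = 7): (7−2)(7−3)(7−8)(7−6) = 5·4·(−1)·1 = −20 ≡ 2, so v_4 = 2^{−1} = 6 (mod 11).
  i = 5 (α = 6): (6−2)(6−3)(6−8)(6−7) = 4·3·(−2)·(−1) = 24 ≡ 2, so v_5 = 2^{−1} = 6 (mod 11).
  v = [10, 2, 9, 6, 6].
Step 2: syndromes of r = [2, 4, 3, 2, 10] (all sums mod 11).
  S_0 = Σ v_i r_i = 10·2 + 2·4 + 9·3 + 6·2 + 6·10 = 127 ≡ 6.
  S_1 = Σ v_i α_i r_i = 10·2·2 + 2·3·4 + 9·8·3 + 6·7·2 + 6·6·10 = 724 ≡ 9.
  α_i^2 mod 11 = [4, 9, 9, 5, 3].
  S_2 = Σ v_i α_i^2 r_i = 10·4·2 + 2·9·4 + 9·9·3 + 6·5·2 + 6·3·10 = 635 ≡ 8.
  S = (6, 9, 8) ≠ 0, so r is not a codeword (an error is present).
Step 3: locate the error. For a single error e at position i, S_ℓ = v_i·e·α_i^ℓ, so α_err = S_1/S_0.
  S_0^{−1} = 6^{−1} = 2 (mod 11), so α_err = 9·2 = 18 ≡ 7 = α_4. Error position i = 4.
  Consistency check: S_2/S_1 = 8·5 = 40 ≡ 7 = α_err ✓ (single-error assumption holds).
Step 4: error magnitude e = S_0/v_4 = S_0·∏_{j≠4}(α_4 − α_j) = 6·2 = 12 ≡ 1 (mod 11).
Step 5: correct position 4: c_4 = r_4 − e = 2 − 1 ≡ 1 (mod 11). Hence c = [2, 4, 3, 1, 10].
  Check: interpolating c through the α_i gives m(x) = 9 + 2·x (degree < 2) with m(α_i) = c_i for every i, so c is indeed a codeword.
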